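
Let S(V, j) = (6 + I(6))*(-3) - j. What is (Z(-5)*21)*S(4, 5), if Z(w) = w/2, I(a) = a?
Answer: 4305/2 ≈ 2152.5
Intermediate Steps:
Z(w) = w/2 (Z(w) = w*(1/2) = w/2)
S(V, j) = -36 - j (S(V, j) = (6 + 6)*(-3) - j = 12*(-3) - j = -36 - j)
(Z(-5)*21)*S(4, 5) = (((1/2)*(-5))*21)*(-36 - 1*5) = (-5/2*21)*(-36 - 5) = -105/2*(-41) = 4305/2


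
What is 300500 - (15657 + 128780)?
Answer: 156063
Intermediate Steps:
300500 - (15657 + 128780) = 300500 - 1*144437 = 300500 - 144437 = 156063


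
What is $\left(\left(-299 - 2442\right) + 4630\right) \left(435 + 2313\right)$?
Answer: $5190972$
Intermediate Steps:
$\left(\left(-299 - 2442\right) + 4630\right) \left(435 + 2313\right) = \left(-2741 + 4630\right) 2748 = 1889 \cdot 2748 = 5190972$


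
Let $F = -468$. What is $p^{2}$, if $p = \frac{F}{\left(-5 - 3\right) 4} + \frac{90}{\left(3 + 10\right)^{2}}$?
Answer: $\frac{419963049}{1827904} \approx 229.75$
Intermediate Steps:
$p = \frac{20493}{1352}$ ($p = - \frac{468}{\left(-5 - 3\right) 4} + \frac{90}{\left(3 + 10\right)^{2}} = - \frac{468}{\left(-8\right) 4} + \frac{90}{13^{2}} = - \frac{468}{-32} + \frac{90}{169} = \left(-468\right) \left(- \frac{1}{32}\right) + 90 \cdot \frac{1}{169} = \frac{117}{8} + \frac{90}{169} = \frac{20493}{1352} \approx 15.158$)
$p^{2} = \left(\frac{20493}{1352}\right)^{2} = \frac{419963049}{1827904}$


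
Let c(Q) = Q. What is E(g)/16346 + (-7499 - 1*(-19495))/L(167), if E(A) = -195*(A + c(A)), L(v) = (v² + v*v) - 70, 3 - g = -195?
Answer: -46655513/10347761 ≈ -4.5088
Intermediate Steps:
g = 198 (g = 3 - 1*(-195) = 3 + 195 = 198)
L(v) = -70 + 2*v² (L(v) = (v² + v²) - 70 = 2*v² - 70 = -70 + 2*v²)
E(A) = -390*A (E(A) = -195*(A + A) = -390*A)
E(g)/16346 + (-7499 - 1*(-19495))/L(167) = -390*198/16346 + (-7499 - 1*(-19495))/(-70 + 2*167²) = -77220*1/16346 + (-7499 + 19495)/(-70 + 2*27889) = -3510/743 + 11996/(-70 + 55778) = -3510/743 + 11996/55708 = -3510/743 + 11996*(1/55708) = -3510/743 + 2999/13927 = -46655513/10347761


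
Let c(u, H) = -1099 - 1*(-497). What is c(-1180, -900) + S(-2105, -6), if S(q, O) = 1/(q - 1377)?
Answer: -2096165/3482 ≈ -602.00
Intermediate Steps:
c(u, H) = -602 (c(u, H) = -1099 + 497 = -602)
S(q, O) = 1/(-1377 + q)
c(-1180, -900) + S(-2105, -6) = -602 + 1/(-1377 - 2105) = -602 + 1/(-3482) = -602 - 1/3482 = -2096165/3482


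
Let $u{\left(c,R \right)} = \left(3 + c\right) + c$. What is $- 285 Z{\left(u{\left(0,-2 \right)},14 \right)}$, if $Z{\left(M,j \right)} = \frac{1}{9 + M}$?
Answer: $- \frac{95}{4} \approx -23.75$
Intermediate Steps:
$u{\left(c,R \right)} = 3 + 2 c$
$- 285 Z{\left(u{\left(0,-2 \right)},14 \right)} = - \frac{285}{9 + \left(3 + 2 \cdot 0\right)} = - \frac{285}{9 + \left(3 + 0\right)} = - \frac{285}{9 + 3} = - \frac{285}{12} = \left(-285\right) \frac{1}{12} = - \frac{95}{4}$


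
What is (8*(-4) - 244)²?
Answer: 76176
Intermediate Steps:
(8*(-4) - 244)² = (-32 - 244)² = (-276)² = 76176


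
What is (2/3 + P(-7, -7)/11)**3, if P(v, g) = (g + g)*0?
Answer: 8/27 ≈ 0.29630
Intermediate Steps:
P(v, g) = 0 (P(v, g) = (2*g)*0 = 0)
(2/3 + P(-7, -7)/11)**3 = (2/3 + 0/11)**3 = (2*(1/3) + 0*(1/11))**3 = (2/3 + 0)**3 = (2/3)**3 = 8/27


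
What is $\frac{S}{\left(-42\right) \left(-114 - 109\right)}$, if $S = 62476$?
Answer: $\frac{31238}{4683} \approx 6.6705$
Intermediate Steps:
$\frac{S}{\left(-42\right) \left(-114 - 109\right)} = \frac{62476}{\left(-42\right) \left(-114 - 109\right)} = \frac{62476}{\left(-42\right) \left(-223\right)} = \frac{62476}{9366} = 62476 \cdot \frac{1}{9366} = \frac{31238}{4683}$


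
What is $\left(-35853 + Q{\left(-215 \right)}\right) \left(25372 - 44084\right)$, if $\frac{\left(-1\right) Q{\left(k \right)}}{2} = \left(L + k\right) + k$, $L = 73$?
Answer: $657520968$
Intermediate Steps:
$Q{\left(k \right)} = -146 - 4 k$ ($Q{\left(k \right)} = - 2 \left(\left(73 + k\right) + k\right) = - 2 \left(73 + 2 k\right) = -146 - 4 k$)
$\left(-35853 + Q{\left(-215 \right)}\right) \left(25372 - 44084\right) = \left(-35853 - -714\right) \left(25372 - 44084\right) = \left(-35853 + \left(-146 + 860\right)\right) \left(-18712\right) = \left(-35853 + 714\right) \left(-18712\right) = \left(-35139\right) \left(-18712\right) = 657520968$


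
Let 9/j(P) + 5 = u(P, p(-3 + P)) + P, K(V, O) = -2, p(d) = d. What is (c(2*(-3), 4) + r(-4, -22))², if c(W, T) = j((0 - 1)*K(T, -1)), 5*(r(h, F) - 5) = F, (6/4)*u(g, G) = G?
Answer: 10404/3025 ≈ 3.4393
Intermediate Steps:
u(g, G) = 2*G/3
r(h, F) = 5 + F/5
j(P) = 9/(-7 + 5*P/3) (j(P) = 9/(-5 + (2*(-3 + P)/3 + P)) = 9/(-5 + ((-2 + 2*P/3) + P)) = 9/(-5 + (-2 + 5*P/3)) = 9/(-7 + 5*P/3))
c(W, T) = -27/11 (c(W, T) = 27/(-21 + 5*((0 - 1)*(-2))) = 27/(-21 + 5*(-1*(-2))) = 27/(-21 + 5*2) = 27/(-21 + 10) = 27/(-11) = 27*(-1/11) = -27/11)
(c(2*(-3), 4) + r(-4, -22))² = (-27/11 + (5 + (⅕)*(-22)))² = (-27/11 + (5 - 22/5))² = (-27/11 + ⅗)² = (-102/55)² = 10404/3025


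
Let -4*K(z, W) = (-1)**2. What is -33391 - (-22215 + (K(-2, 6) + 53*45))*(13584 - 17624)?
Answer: -80147601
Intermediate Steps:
K(z, W) = -1/4 (K(z, W) = -1/4*(-1)**2 = -1/4*1 = -1/4)
-33391 - (-22215 + (K(-2, 6) + 53*45))*(13584 - 17624) = -33391 - (-22215 + (-1/4 + 53*45))*(13584 - 17624) = -33391 - (-22215 + (-1/4 + 2385))*(-4040) = -33391 - (-22215 + 9539/4)*(-4040) = -33391 - (-79321)*(-4040)/4 = -33391 - 1*80114210 = -33391 - 80114210 = -80147601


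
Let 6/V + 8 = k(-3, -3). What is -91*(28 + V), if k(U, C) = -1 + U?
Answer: -5005/2 ≈ -2502.5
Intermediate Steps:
V = -½ (V = 6/(-8 + (-1 - 3)) = 6/(-8 - 4) = 6/(-12) = 6*(-1/12) = -½ ≈ -0.50000)
-91*(28 + V) = -91*(28 - ½) = -91*55/2 = -5005/2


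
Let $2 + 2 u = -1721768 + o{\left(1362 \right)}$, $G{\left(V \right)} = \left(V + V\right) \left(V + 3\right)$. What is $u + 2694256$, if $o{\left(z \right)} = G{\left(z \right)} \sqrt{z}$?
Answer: $1833371 + 1859130 \sqrt{1362} \approx 7.0445 \cdot 10^{7}$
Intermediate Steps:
$G{\left(V \right)} = 2 V \left(3 + V\right)$
$o{\left(z \right)} = 2 z^{\frac{3}{2}} \left(3 + z\right)$ ($o{\left(z \right)} = 2 z \left(3 + z\right) \sqrt{z} = 2 z^{\frac{3}{2}} \left(3 + z\right)$)
$u = -860885 + 1859130 \sqrt{1362}$ ($u = -1 + \frac{-1721768 + 2 \cdot 1362^{\frac{3}{2}} \left(3 + 1362\right)}{2} = -1 + \frac{-1721768 + 2 \cdot 1362 \sqrt{1362} \cdot 1365}{2} = -1 + \frac{-1721768 + 3718260 \sqrt{1362}}{2} = -1 - \left(860884 - 1859130 \sqrt{1362}\right) = -860885 + 1859130 \sqrt{1362} \approx 6.7751 \cdot 10^{7}$)
$u + 2694256 = \left(-860885 + 1859130 \sqrt{1362}\right) + 2694256 = 1833371 + 1859130 \sqrt{1362}$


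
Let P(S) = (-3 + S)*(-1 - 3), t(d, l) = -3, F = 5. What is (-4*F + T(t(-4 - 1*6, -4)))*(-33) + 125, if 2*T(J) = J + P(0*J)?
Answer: 1273/2 ≈ 636.50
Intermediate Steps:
P(S) = 12 - 4*S (P(S) = (-3 + S)*(-4) = 12 - 4*S)
T(J) = 6 + J/2 (T(J) = (J + (12 - 0*J))/2 = (J + (12 - 4*0))/2 = (J + (12 + 0))/2 = (J + 12)/2 = (12 + J)/2 = 6 + J/2)
(-4*F + T(t(-4 - 1*6, -4)))*(-33) + 125 = (-4*5 + (6 + (½)*(-3)))*(-33) + 125 = (-20 + (6 - 3/2))*(-33) + 125 = (-20 + 9/2)*(-33) + 125 = -31/2*(-33) + 125 = 1023/2 + 125 = 1273/2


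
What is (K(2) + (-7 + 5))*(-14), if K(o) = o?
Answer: 0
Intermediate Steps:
(K(2) + (-7 + 5))*(-14) = (2 + (-7 + 5))*(-14) = (2 - 2)*(-14) = 0*(-14) = 0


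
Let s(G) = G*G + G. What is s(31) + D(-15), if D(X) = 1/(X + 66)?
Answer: 50593/51 ≈ 992.02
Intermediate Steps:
s(G) = G + G**2 (s(G) = G**2 + G = G + G**2)
D(X) = 1/(66 + X)
s(31) + D(-15) = 31*(1 + 31) + 1/(66 - 15) = 31*32 + 1/51 = 992 + 1/51 = 50593/51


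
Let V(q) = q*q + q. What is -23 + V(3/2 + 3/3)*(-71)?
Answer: -2577/4 ≈ -644.25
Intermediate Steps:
V(q) = q + q**2 (V(q) = q**2 + q = q + q**2)
-23 + V(3/2 + 3/3)*(-71) = -23 + ((3/2 + 3/3)*(1 + (3/2 + 3/3)))*(-71) = -23 + ((3*(1/2) + 3*(1/3))*(1 + (3*(1/2) + 3*(1/3))))*(-71) = -23 + ((3/2 + 1)*(1 + (3/2 + 1)))*(-71) = -23 + (5*(1 + 5/2)/2)*(-71) = -23 + ((5/2)*(7/2))*(-71) = -23 + (35/4)*(-71) = -23 - 2485/4 = -2577/4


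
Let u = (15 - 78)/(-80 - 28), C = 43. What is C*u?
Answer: 301/12 ≈ 25.083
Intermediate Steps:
u = 7/12 (u = -63/(-108) = -63*(-1/108) = 7/12 ≈ 0.58333)
C*u = 43*(7/12) = 301/12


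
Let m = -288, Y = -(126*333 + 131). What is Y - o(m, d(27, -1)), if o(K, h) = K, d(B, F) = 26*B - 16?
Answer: -41801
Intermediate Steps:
d(B, F) = -16 + 26*B
Y = -42089 (Y = -(41958 + 131) = -1*42089 = -42089)
Y - o(m, d(27, -1)) = -42089 - 1*(-288) = -42089 + 288 = -41801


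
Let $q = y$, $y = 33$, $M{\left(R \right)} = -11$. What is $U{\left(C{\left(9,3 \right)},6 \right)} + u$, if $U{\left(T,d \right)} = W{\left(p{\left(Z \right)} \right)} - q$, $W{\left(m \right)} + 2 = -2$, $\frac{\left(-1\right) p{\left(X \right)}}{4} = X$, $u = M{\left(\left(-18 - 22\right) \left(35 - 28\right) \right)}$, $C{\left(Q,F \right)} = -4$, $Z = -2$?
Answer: $-48$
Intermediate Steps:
$u = -11$
$p{\left(X \right)} = - 4 X$
$W{\left(m \right)} = -4$ ($W{\left(m \right)} = -2 - 2 = -4$)
$q = 33$
$U{\left(T,d \right)} = -37$ ($U{\left(T,d \right)} = -4 - 33 = -37$)
$U{\left(C{\left(9,3 \right)},6 \right)} + u = -37 - 11 = -48$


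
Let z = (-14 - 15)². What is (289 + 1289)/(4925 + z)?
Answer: 263/961 ≈ 0.27367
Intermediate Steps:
z = 841 (z = (-29)² = 841)
(289 + 1289)/(4925 + z) = (289 + 1289)/(4925 + 841) = 1578/5766 = 1578*(1/5766) = 263/961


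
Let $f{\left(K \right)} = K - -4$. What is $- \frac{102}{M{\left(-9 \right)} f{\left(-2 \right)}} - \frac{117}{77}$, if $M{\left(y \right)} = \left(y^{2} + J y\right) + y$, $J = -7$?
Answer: $- \frac{6574}{3465} \approx -1.8973$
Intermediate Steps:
$f{\left(K \right)} = 4 + K$ ($f{\left(K \right)} = K + 4 = 4 + K$)
$M{\left(y \right)} = y^{2} - 6 y$ ($M{\left(y \right)} = \left(y^{2} - 7 y\right) + y = y^{2} - 6 y$)
$- \frac{102}{M{\left(-9 \right)} f{\left(-2 \right)}} - \frac{117}{77} = - \frac{102}{- 9 \left(-6 - 9\right) \left(4 - 2\right)} - \frac{117}{77} = - \frac{102}{\left(-9\right) \left(-15\right) 2} - \frac{117}{77} = - \frac{102}{135 \cdot 2} - \frac{117}{77} = - \frac{102}{270} - \frac{117}{77} = \left(-102\right) \frac{1}{270} - \frac{117}{77} = - \frac{17}{45} - \frac{117}{77} = - \frac{6574}{3465}$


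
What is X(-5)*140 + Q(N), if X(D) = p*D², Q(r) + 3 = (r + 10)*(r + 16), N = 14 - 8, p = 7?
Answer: 24849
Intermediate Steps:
N = 6
Q(r) = -3 + (10 + r)*(16 + r) (Q(r) = -3 + (r + 10)*(r + 16) = -3 + (10 + r)*(16 + r))
X(D) = 7*D²
X(-5)*140 + Q(N) = (7*(-5)²)*140 + (157 + 6² + 26*6) = (7*25)*140 + (157 + 36 + 156) = 175*140 + 349 = 24500 + 349 = 24849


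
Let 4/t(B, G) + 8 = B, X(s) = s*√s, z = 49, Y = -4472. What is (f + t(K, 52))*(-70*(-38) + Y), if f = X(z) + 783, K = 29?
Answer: -14284600/7 ≈ -2.0407e+6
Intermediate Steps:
X(s) = s^(3/2)
t(B, G) = 4/(-8 + B)
f = 1126 (f = 49^(3/2) + 783 = 343 + 783 = 1126)
(f + t(K, 52))*(-70*(-38) + Y) = (1126 + 4/(-8 + 29))*(-70*(-38) - 4472) = (1126 + 4/21)*(2660 - 4472) = (1126 + 4*(1/21))*(-1812) = (1126 + 4/21)*(-1812) = (23650/21)*(-1812) = -14284600/7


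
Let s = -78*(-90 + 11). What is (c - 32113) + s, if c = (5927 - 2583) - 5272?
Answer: -27879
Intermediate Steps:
c = -1928 (c = 3344 - 5272 = -1928)
s = 6162 (s = -78*(-79) = 6162)
(c - 32113) + s = (-1928 - 32113) + 6162 = -34041 + 6162 = -27879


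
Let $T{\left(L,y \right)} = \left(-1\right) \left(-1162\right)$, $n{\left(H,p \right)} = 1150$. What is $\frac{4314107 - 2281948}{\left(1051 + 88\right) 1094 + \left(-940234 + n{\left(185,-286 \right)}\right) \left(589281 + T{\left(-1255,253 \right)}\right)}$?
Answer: $- \frac{2032159}{554474328146} \approx -3.665 \cdot 10^{-6}$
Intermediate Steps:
$T{\left(L,y \right)} = 1162$
$\frac{4314107 - 2281948}{\left(1051 + 88\right) 1094 + \left(-940234 + n{\left(185,-286 \right)}\right) \left(589281 + T{\left(-1255,253 \right)}\right)} = \frac{4314107 - 2281948}{\left(1051 + 88\right) 1094 + \left(-940234 + 1150\right) \left(589281 + 1162\right)} = \frac{2032159}{1139 \cdot 1094 - 554475574212} = \frac{2032159}{1246066 - 554475574212} = \frac{2032159}{-554474328146} = 2032159 \left(- \frac{1}{554474328146}\right) = - \frac{2032159}{554474328146}$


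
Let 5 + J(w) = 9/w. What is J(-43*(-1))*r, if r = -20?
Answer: 4120/43 ≈ 95.814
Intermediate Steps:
J(w) = -5 + 9/w
J(-43*(-1))*r = (-5 + 9/((-43*(-1))))*(-20) = (-5 + 9/43)*(-20) = -206/43*(-20) = 4120/43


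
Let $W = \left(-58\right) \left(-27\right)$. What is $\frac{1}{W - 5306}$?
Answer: $- \frac{1}{3740} \approx -0.00026738$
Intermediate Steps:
$W = 1566$
$\frac{1}{W - 5306} = \frac{1}{1566 - 5306} = \frac{1}{-3740} = - \frac{1}{3740}$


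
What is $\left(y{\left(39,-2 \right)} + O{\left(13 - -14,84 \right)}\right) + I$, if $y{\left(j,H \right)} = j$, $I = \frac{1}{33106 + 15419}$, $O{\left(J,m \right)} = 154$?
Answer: $\frac{9365326}{48525} \approx 193.0$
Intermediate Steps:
$I = \frac{1}{48525} \approx 2.0608 \cdot 10^{-5}$
$\left(y{\left(39,-2 \right)} + O{\left(13 - -14,84 \right)}\right) + I = \left(39 + 154\right) + \frac{1}{48525} = 193 + \frac{1}{48525} = \frac{9365326}{48525}$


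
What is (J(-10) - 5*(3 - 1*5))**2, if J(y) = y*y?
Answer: 12100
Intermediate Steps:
J(y) = y**2
(J(-10) - 5*(3 - 1*5))**2 = ((-10)**2 - 5*(3 - 1*5))**2 = (100 - 5*(3 - 5))**2 = (100 - 5*(-2))**2 = (100 + 10)**2 = 110**2 = 12100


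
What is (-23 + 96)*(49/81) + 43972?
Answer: 3565309/81 ≈ 44016.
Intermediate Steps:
(-23 + 96)*(49/81) + 43972 = 73*(49*(1/81)) + 43972 = 73*(49/81) + 43972 = 3577/81 + 43972 = 3565309/81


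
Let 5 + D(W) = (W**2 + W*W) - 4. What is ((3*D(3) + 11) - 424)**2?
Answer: 148996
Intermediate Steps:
D(W) = -9 + 2*W**2 (D(W) = -5 + ((W**2 + W*W) - 4) = -5 + ((W**2 + W**2) - 4) = -5 + (2*W**2 - 4) = -5 + (-4 + 2*W**2) = -9 + 2*W**2)
((3*D(3) + 11) - 424)**2 = ((3*(-9 + 2*3**2) + 11) - 424)**2 = ((3*(-9 + 2*9) + 11) - 424)**2 = ((3*(-9 + 18) + 11) - 424)**2 = ((3*9 + 11) - 424)**2 = ((27 + 11) - 424)**2 = (38 - 424)**2 = (-386)**2 = 148996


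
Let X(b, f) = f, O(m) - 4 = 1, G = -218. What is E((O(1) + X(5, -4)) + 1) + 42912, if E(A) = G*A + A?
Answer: 42478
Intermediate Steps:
O(m) = 5 (O(m) = 4 + 1 = 5)
E(A) = -217*A (E(A) = -218*A + A = -217*A)
E((O(1) + X(5, -4)) + 1) + 42912 = -217*((5 - 4) + 1) + 42912 = -217*(1 + 1) + 42912 = -217*2 + 42912 = -434 + 42912 = 42478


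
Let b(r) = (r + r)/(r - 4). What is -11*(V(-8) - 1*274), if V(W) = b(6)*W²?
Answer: -1210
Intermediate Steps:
b(r) = 2*r/(-4 + r) (b(r) = (2*r)/(-4 + r) = 2*r/(-4 + r))
V(W) = 6*W² (V(W) = (2*6/(-4 + 6))*W² = (2*6/2)*W² = (2*6*(½))*W² = 6*W²)
-11*(V(-8) - 1*274) = -11*(6*(-8)² - 1*274) = -11*(6*64 - 274) = -11*(384 - 274) = -11*110 = -1210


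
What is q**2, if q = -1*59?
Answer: 3481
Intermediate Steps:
q = -59
q**2 = (-59)**2 = 3481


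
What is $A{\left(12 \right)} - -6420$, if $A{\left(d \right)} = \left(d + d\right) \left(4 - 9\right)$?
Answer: $6300$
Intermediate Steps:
$A{\left(d \right)} = - 10 d$ ($A{\left(d \right)} = 2 d \left(-5\right) = - 10 d$)
$A{\left(12 \right)} - -6420 = \left(-10\right) 12 - -6420 = -120 + 6420 = 6300$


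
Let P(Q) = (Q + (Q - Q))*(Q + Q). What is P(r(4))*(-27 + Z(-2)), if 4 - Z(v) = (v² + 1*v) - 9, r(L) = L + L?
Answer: -2048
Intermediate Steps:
r(L) = 2*L
P(Q) = 2*Q² (P(Q) = (Q + 0)*(2*Q) = Q*(2*Q) = 2*Q²)
Z(v) = 13 - v - v² (Z(v) = 4 - ((v² + 1*v) - 9) = 4 - ((v² + v) - 9) = 4 - ((v + v²) - 9) = 4 - (-9 + v + v²) = 4 + (9 - v - v²) = 13 - v - v²)
P(r(4))*(-27 + Z(-2)) = (2*(2*4)²)*(-27 + (13 - 1*(-2) - 1*(-2)²)) = (2*8²)*(-27 + (13 + 2 - 1*4)) = (2*64)*(-27 + (13 + 2 - 4)) = 128*(-27 + 11) = 128*(-16) = -2048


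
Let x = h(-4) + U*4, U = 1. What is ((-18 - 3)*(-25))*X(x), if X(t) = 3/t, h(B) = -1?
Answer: 525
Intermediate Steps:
x = 3 (x = -1 + 1*4 = -1 + 4 = 3)
((-18 - 3)*(-25))*X(x) = ((-18 - 3)*(-25))*(3/3) = (-21*(-25))*(3*(⅓)) = 525*1 = 525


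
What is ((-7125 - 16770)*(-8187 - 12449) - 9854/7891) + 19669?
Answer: 299321950865/607 ≈ 4.9312e+8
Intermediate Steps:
((-7125 - 16770)*(-8187 - 12449) - 9854/7891) + 19669 = (-23895*(-20636) - 9854*1/7891) + 19669 = (493097220 - 758/607) + 19669 = 299310011782/607 + 19669 = 299321950865/607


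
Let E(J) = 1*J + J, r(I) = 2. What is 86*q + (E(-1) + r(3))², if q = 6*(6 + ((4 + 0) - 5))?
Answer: 2580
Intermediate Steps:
q = 30 (q = 6*(6 + (4 - 5)) = 6*(6 - 1) = 6*5 = 30)
E(J) = 2*J (E(J) = J + J = 2*J)
86*q + (E(-1) + r(3))² = 86*30 + (2*(-1) + 2)² = 2580 + (-2 + 2)² = 2580 + 0² = 2580 + 0 = 2580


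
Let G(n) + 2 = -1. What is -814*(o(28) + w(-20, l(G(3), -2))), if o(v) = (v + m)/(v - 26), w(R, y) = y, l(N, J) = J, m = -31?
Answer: 2849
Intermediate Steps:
G(n) = -3 (G(n) = -2 - 1 = -3)
o(v) = (-31 + v)/(-26 + v) (o(v) = (v - 31)/(v - 26) = (-31 + v)/(-26 + v))
-814*(o(28) + w(-20, l(G(3), -2))) = -814*((-31 + 28)/(-26 + 28) - 2) = -814*(-3/2 - 2) = -814*(-7/2) = 2849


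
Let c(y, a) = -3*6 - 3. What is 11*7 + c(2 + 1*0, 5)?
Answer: 56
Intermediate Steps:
c(y, a) = -21 (c(y, a) = -18 - 3 = -21)
11*7 + c(2 + 1*0, 5) = 11*7 - 21 = 77 - 21 = 56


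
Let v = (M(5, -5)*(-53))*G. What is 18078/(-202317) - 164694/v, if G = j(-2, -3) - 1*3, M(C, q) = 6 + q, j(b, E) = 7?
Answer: 5552760577/7148534 ≈ 776.77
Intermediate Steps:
G = 4 (G = 7 - 1*3 = 7 - 3 = 4)
v = -212 (v = ((6 - 5)*(-53))*4 = (1*(-53))*4 = -53*4 = -212)
18078/(-202317) - 164694/v = 18078/(-202317) - 164694/(-212) = 18078*(-1/202317) - 164694*(-1/212) = -6026/67439 + 82347/106 = 5552760577/7148534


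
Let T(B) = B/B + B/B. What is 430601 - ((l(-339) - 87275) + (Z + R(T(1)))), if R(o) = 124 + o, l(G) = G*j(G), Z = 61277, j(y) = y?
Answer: 341552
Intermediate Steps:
T(B) = 2 (T(B) = 1 + 1 = 2)
l(G) = G² (l(G) = G*G = G²)
430601 - ((l(-339) - 87275) + (Z + R(T(1)))) = 430601 - (((-339)² - 87275) + (61277 + (124 + 2))) = 430601 - ((114921 - 87275) + (61277 + 126)) = 430601 - (27646 + 61403) = 430601 - 1*89049 = 430601 - 89049 = 341552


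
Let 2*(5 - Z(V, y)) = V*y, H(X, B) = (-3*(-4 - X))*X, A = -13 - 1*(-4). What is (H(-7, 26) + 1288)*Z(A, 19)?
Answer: 244531/2 ≈ 1.2227e+5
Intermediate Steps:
A = -9 (A = -13 + 4 = -9)
H(X, B) = X*(12 + 3*X) (H(X, B) = (12 + 3*X)*X = X*(12 + 3*X))
Z(V, y) = 5 - V*y/2
(H(-7, 26) + 1288)*Z(A, 19) = (3*(-7)*(4 - 7) + 1288)*(5 - 1/2*(-9)*19) = (3*(-7)*(-3) + 1288)*(5 + 171/2) = (63 + 1288)*(181/2) = 1351*(181/2) = 244531/2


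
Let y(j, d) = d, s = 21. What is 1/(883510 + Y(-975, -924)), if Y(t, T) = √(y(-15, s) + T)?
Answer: 883510/780589921003 - I*√903/780589921003 ≈ 1.1318e-6 - 3.8496e-11*I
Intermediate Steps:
Y(t, T) = √(21 + T)
1/(883510 + Y(-975, -924)) = 1/(883510 + √(21 - 924)) = 1/(883510 + √(-903)) = 1/(883510 + I*√903)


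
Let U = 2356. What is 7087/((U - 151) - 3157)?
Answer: -7087/952 ≈ -7.4443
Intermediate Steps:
7087/((U - 151) - 3157) = 7087/((2356 - 151) - 3157) = 7087/(2205 - 3157) = 7087/(-952) = 7087*(-1/952) = -7087/952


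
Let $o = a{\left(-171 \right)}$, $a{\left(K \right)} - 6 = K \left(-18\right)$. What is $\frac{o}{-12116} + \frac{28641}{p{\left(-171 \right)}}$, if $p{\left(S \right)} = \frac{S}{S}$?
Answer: $\frac{86752818}{3029} \approx 28641.0$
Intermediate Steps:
$p{\left(S \right)} = 1$
$a{\left(K \right)} = 6 - 18 K$ ($a{\left(K \right)} = 6 + K \left(-18\right) = 6 - 18 K$)
$o = 3084$ ($o = 6 - -3078 = 6 + 3078 = 3084$)
$\frac{o}{-12116} + \frac{28641}{p{\left(-171 \right)}} = \frac{3084}{-12116} + \frac{28641}{1} = 3084 \left(- \frac{1}{12116}\right) + 28641 \cdot 1 = - \frac{771}{3029} + 28641 = \frac{86752818}{3029}$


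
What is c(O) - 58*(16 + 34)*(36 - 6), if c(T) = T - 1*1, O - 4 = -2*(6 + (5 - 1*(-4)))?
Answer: -87027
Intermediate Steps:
O = -26 (O = 4 - 2*(6 + (5 - 1*(-4))) = 4 - 2*(6 + (5 + 4)) = 4 - 2*(6 + 9) = 4 - 2*15 = 4 - 30 = -26)
c(T) = -1 + T (c(T) = T - 1 = -1 + T)
c(O) - 58*(16 + 34)*(36 - 6) = (-1 - 26) - 58*(16 + 34)*(36 - 6) = -27 - 2900*30 = -27 - 58*1500 = -27 - 87000 = -87027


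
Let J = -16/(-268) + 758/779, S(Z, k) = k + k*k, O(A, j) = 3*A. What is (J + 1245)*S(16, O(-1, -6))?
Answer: 390205122/52193 ≈ 7476.2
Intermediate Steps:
S(Z, k) = k + k²
J = 53902/52193 (J = -16*(-1/268) + 758*(1/779) = 4/67 + 758/779 = 53902/52193 ≈ 1.0327)
(J + 1245)*S(16, O(-1, -6)) = (53902/52193 + 1245)*((3*(-1))*(1 + 3*(-1))) = 65034187*(-3*(1 - 3))/52193 = 65034187*(-3*(-2))/52193 = (65034187/52193)*6 = 390205122/52193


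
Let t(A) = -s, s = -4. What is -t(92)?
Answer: -4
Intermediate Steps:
t(A) = 4 (t(A) = -1*(-4) = 4)
-t(92) = -1*4 = -4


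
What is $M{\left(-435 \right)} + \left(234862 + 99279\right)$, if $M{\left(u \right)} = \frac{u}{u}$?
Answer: $334142$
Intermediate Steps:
$M{\left(u \right)} = 1$
$M{\left(-435 \right)} + \left(234862 + 99279\right) = 1 + \left(234862 + 99279\right) = 1 + 334141 = 334142$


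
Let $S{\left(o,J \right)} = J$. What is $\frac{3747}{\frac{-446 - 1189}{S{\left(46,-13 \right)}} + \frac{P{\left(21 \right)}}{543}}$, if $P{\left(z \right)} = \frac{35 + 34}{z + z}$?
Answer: $\frac{370301022}{12429569} \approx 29.792$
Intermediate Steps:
$P{\left(z \right)} = \frac{69}{2 z}$
$\frac{3747}{\frac{-446 - 1189}{S{\left(46,-13 \right)}} + \frac{P{\left(21 \right)}}{543}} = \frac{3747}{\frac{-446 - 1189}{-13} + \frac{\frac{69}{2} \cdot \frac{1}{21}}{543}} = \frac{3747}{\left(-446 - 1189\right) \left(- \frac{1}{13}\right) + \frac{69}{2} \cdot \frac{1}{21} \cdot \frac{1}{543}} = \frac{3747}{\left(-1635\right) \left(- \frac{1}{13}\right) + \frac{23}{14} \cdot \frac{1}{543}} = \frac{3747}{\frac{1635}{13} + \frac{23}{7602}} = \frac{3747}{\frac{12429569}{98826}} = 3747 \cdot \frac{98826}{12429569} = \frac{370301022}{12429569}$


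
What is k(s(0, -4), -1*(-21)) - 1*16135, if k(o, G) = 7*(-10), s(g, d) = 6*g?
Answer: -16205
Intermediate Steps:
k(o, G) = -70
k(s(0, -4), -1*(-21)) - 1*16135 = -70 - 1*16135 = -70 - 16135 = -16205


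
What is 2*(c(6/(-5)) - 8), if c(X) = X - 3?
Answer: -122/5 ≈ -24.400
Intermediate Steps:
c(X) = -3 + X
2*(c(6/(-5)) - 8) = 2*((-3 + 6/(-5)) - 8) = 2*((-3 + 6*(-1/5)) - 8) = 2*((-3 - 6/5) - 8) = 2*(-21/5 - 8) = 2*(-61/5) = -122/5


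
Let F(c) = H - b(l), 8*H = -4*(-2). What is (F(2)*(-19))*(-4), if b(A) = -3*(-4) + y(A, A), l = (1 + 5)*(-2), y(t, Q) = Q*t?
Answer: -11780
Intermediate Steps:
H = 1 (H = (-4*(-2))/8 = (⅛)*8 = 1)
l = -12 (l = 6*(-2) = -12)
b(A) = 12 + A² (b(A) = -3*(-4) + A*A = 12 + A²)
F(c) = -155 (F(c) = 1 - (12 + (-12)²) = 1 - (12 + 144) = 1 - 1*156 = 1 - 156 = -155)
(F(2)*(-19))*(-4) = -155*(-19)*(-4) = 2945*(-4) = -11780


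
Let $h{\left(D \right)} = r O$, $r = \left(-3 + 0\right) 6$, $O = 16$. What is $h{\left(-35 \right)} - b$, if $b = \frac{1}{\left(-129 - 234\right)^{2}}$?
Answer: $- \frac{37949473}{131769} \approx -288.0$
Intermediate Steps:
$r = -18$ ($r = \left(-3\right) 6 = -18$)
$h{\left(D \right)} = -288$ ($h{\left(D \right)} = \left(-18\right) 16 = -288$)
$b = \frac{1}{131769}$ ($b = \frac{1}{\left(-363\right)^{2}} = \frac{1}{131769} \approx 7.589 \cdot 10^{-6}$)
$h{\left(-35 \right)} - b = -288 - \frac{1}{131769} = - \frac{37949473}{131769}$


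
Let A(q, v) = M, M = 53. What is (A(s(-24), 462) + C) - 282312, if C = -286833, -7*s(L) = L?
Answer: -569092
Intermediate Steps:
s(L) = -L/7
A(q, v) = 53
(A(s(-24), 462) + C) - 282312 = (53 - 286833) - 282312 = -286780 - 282312 = -569092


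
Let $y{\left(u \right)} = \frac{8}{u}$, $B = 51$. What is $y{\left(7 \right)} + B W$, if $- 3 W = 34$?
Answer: $- \frac{4038}{7} \approx -576.86$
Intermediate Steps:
$W = - \frac{34}{3}$ ($W = \left(- \frac{1}{3}\right) 34 = - \frac{34}{3} \approx -11.333$)
$y{\left(7 \right)} + B W = \frac{8}{7} + 51 \left(- \frac{34}{3}\right) = 8 \cdot \frac{1}{7} - 578 = \frac{8}{7} - 578 = - \frac{4038}{7}$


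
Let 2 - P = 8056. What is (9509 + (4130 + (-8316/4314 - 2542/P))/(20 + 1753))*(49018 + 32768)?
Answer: 1331122883311186796/1711189083 ≈ 7.7789e+8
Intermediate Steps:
P = -8054 (P = 2 - 1*8056 = 2 - 8056 = -8054)
(9509 + (4130 + (-8316/4314 - 2542/P))/(20 + 1753))*(49018 + 32768) = (9509 + (4130 + (-8316/4314 - 2542/(-8054)))/(20 + 1753))*(49018 + 32768) = (9509 + (4130 + (-8316*1/4314 - 2542*(-1/8054)))/1773)*81786 = (9509 + (4130 + (-1386/719 + 1271/4027))*(1/1773))*81786 = (9509 + (4130 - 4667573/2895413)*(1/1773))*81786 = (9509 + (11953388117/2895413)*(1/1773))*81786 = (9509 + 11953388117/5133567249)*81786 = (48827044358858/5133567249)*81786 = 1331122883311186796/1711189083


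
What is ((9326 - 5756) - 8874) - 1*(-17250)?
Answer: 11946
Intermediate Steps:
((9326 - 5756) - 8874) - 1*(-17250) = (3570 - 8874) + 17250 = -5304 + 17250 = 11946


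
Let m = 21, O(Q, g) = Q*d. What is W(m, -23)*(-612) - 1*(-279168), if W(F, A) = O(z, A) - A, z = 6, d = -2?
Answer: 272436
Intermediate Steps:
O(Q, g) = -2*Q (O(Q, g) = Q*(-2) = -2*Q)
W(F, A) = -12 - A (W(F, A) = -2*6 - A = -12 - A)
W(m, -23)*(-612) - 1*(-279168) = (-12 - 1*(-23))*(-612) - 1*(-279168) = (-12 + 23)*(-612) + 279168 = 11*(-612) + 279168 = -6732 + 279168 = 272436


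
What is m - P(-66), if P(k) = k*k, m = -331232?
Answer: -335588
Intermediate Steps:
P(k) = k²
m - P(-66) = -331232 - 1*(-66)² = -331232 - 1*4356 = -331232 - 4356 = -335588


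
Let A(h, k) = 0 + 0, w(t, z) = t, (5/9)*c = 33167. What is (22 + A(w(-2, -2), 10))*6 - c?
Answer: -297843/5 ≈ -59569.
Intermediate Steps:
c = 298503/5 (c = (9/5)*33167 = 298503/5 ≈ 59701.)
A(h, k) = 0
(22 + A(w(-2, -2), 10))*6 - c = (22 + 0)*6 - 1*298503/5 = 22*6 - 298503/5 = 132 - 298503/5 = -297843/5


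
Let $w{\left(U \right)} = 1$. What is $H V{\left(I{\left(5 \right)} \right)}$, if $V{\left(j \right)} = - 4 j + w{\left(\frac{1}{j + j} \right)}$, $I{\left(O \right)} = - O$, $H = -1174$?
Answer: $-24654$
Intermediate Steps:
$V{\left(j \right)} = 1 - 4 j$ ($V{\left(j \right)} = - 4 j + 1 = 1 - 4 j$)
$H V{\left(I{\left(5 \right)} \right)} = - 1174 \left(1 - 4 \left(\left(-1\right) 5\right)\right) = - 1174 \left(1 - -20\right) = - 1174 \left(1 + 20\right) = \left(-1174\right) 21 = -24654$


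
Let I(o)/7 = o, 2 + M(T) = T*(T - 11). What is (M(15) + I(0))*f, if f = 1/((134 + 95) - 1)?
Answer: 29/114 ≈ 0.25439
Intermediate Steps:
M(T) = -2 + T*(-11 + T) (M(T) = -2 + T*(T - 11) = -2 + T*(-11 + T))
I(o) = 7*o
f = 1/228 (f = 1/(229 - 1) = 1/228 ≈ 0.0043860)
(M(15) + I(0))*f = ((-2 + 15**2 - 11*15) + 7*0)*(1/228) = ((-2 + 225 - 165) + 0)*(1/228) = (58 + 0)*(1/228) = 58*(1/228) = 29/114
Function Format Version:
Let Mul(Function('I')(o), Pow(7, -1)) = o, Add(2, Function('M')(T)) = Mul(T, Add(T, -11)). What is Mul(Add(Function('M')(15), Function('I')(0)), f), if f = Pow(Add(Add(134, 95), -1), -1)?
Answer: Rational(29, 114) ≈ 0.25439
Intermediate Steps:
Function('M')(T) = Add(-2, Mul(T, Add(-11, T))) (Function('M')(T) = Add(-2, Mul(T, Add(T, -11))) = Add(-2, Mul(T, Add(-11, T))))
Function('I')(o) = Mul(7, o)
f = Rational(1, 228) (f = Pow(Add(229, -1), -1) = Pow(228, -1) = Rational(1, 228) ≈ 0.0043860)
Mul(Add(Function('M')(15), Function('I')(0)), f) = Mul(Add(Add(-2, Pow(15, 2), Mul(-11, 15)), Mul(7, 0)), Rational(1, 228)) = Mul(Add(Add(-2, 225, -165), 0), Rational(1, 228)) = Mul(Add(58, 0), Rational(1, 228)) = Mul(58, Rational(1, 228)) = Rational(29, 114)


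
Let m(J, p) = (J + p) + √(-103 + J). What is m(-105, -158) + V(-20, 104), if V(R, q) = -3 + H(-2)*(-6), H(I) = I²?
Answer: -290 + 4*I*√13 ≈ -290.0 + 14.422*I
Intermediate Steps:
m(J, p) = J + p + √(-103 + J)
V(R, q) = -27 (V(R, q) = -3 + (-2)²*(-6) = -3 + 4*(-6) = -3 - 24 = -27)
m(-105, -158) + V(-20, 104) = (-105 - 158 + √(-103 - 105)) - 27 = (-105 - 158 + √(-208)) - 27 = (-105 - 158 + 4*I*√13) - 27 = (-263 + 4*I*√13) - 27 = -290 + 4*I*√13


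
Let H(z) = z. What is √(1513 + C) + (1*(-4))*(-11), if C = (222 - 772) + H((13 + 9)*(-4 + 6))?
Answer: 44 + √1007 ≈ 75.733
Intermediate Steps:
C = -506 (C = (222 - 772) + (13 + 9)*(-4 + 6) = -550 + 22*2 = -550 + 44 = -506)
√(1513 + C) + (1*(-4))*(-11) = √(1513 - 506) + (1*(-4))*(-11) = √1007 - 4*(-11) = √1007 + 44 = 44 + √1007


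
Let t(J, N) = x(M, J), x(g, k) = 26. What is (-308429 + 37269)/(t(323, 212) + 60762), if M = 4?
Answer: -67790/15197 ≈ -4.4607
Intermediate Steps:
t(J, N) = 26
(-308429 + 37269)/(t(323, 212) + 60762) = (-308429 + 37269)/(26 + 60762) = -271160/60788 = -271160*1/60788 = -67790/15197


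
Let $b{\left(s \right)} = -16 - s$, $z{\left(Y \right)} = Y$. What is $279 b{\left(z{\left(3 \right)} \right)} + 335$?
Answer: $-4966$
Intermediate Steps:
$279 b{\left(z{\left(3 \right)} \right)} + 335 = 279 \left(-16 - 3\right) + 335 = 279 \left(-19\right) + 335 = -5301 + 335 = -4966$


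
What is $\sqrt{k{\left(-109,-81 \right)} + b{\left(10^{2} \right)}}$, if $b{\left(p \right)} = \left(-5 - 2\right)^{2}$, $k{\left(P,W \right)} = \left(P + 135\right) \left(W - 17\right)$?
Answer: $7 i \sqrt{51} \approx 49.99 i$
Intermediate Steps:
$k{\left(P,W \right)} = \left(-17 + W\right) \left(135 + P\right)$ ($k{\left(P,W \right)} = \left(135 + P\right) \left(-17 + W\right) = \left(-17 + W\right) \left(135 + P\right)$)
$b{\left(p \right)} = 49$ ($b{\left(p \right)} = \left(-7\right)^{2} = 49$)
$\sqrt{k{\left(-109,-81 \right)} + b{\left(10^{2} \right)}} = \sqrt{\left(-2295 - -1853 + 135 \left(-81\right) - -8829\right) + 49} = \sqrt{\left(-2295 + 1853 - 10935 + 8829\right) + 49} = \sqrt{-2548 + 49} = \sqrt{-2499} = 7 i \sqrt{51}$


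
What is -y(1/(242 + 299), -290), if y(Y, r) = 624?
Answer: -624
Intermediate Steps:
-y(1/(242 + 299), -290) = -1*624 = -624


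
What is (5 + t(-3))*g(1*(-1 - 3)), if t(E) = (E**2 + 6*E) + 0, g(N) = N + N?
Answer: 32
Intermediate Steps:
g(N) = 2*N
t(E) = E**2 + 6*E
(5 + t(-3))*g(1*(-1 - 3)) = (5 - 3*(6 - 3))*(2*(1*(-1 - 3))) = (5 - 3*3)*(2*(1*(-4))) = (5 - 9)*(2*(-4)) = -4*(-8) = 32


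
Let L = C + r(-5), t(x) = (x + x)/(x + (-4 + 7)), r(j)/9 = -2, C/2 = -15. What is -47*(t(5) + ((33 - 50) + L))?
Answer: 11985/4 ≈ 2996.3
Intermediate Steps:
C = -30 (C = 2*(-15) = -30)
r(j) = -18 (r(j) = 9*(-2) = -18)
t(x) = 2*x/(3 + x) (t(x) = (2*x)/(x + 3) = (2*x)/(3 + x) = 2*x/(3 + x))
L = -48 (L = -30 - 18 = -48)
-47*(t(5) + ((33 - 50) + L)) = -47*(2*5/(3 + 5) + ((33 - 50) - 48)) = -47*(2*5/8 + (-17 - 48)) = -47*(2*5*(1/8) - 65) = -47*(5/4 - 65) = -47*(-255/4) = 11985/4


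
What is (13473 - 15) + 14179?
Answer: 27637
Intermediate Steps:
(13473 - 15) + 14179 = 13458 + 14179 = 27637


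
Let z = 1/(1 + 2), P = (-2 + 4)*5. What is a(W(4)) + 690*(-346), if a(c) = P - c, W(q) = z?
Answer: -716191/3 ≈ -2.3873e+5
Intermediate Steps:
P = 10 (P = 2*5 = 10)
z = ⅓ (z = 1/3 = ⅓ ≈ 0.33333)
W(q) = ⅓
a(c) = 10 - c
a(W(4)) + 690*(-346) = (10 - 1*⅓) + 690*(-346) = (10 - ⅓) - 238740 = 29/3 - 238740 = -716191/3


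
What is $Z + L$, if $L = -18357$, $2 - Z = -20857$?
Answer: $2502$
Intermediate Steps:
$Z = 20859$ ($Z = 2 - -20857 = 2 + 20857 = 20859$)
$Z + L = 20859 - 18357 = 2502$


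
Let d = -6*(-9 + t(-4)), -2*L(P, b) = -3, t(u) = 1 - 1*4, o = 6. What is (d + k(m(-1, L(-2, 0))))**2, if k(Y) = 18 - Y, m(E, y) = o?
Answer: 7056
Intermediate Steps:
t(u) = -3 (t(u) = 1 - 4 = -3)
L(P, b) = 3/2 (L(P, b) = -1/2*(-3) = 3/2)
m(E, y) = 6
d = 72 (d = -6*(-9 - 3) = -6*(-12) = 72)
(d + k(m(-1, L(-2, 0))))**2 = (72 + (18 - 1*6))**2 = (72 + (18 - 6))**2 = (72 + 12)**2 = 84**2 = 7056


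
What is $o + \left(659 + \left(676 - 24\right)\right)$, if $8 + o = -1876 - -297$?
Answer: $-276$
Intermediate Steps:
$o = -1587$ ($o = -8 - 1579 = -1587$)
$o + \left(659 + \left(676 - 24\right)\right) = -1587 + \left(659 + \left(676 - 24\right)\right) = -1587 + \left(659 + 652\right) = -1587 + 1311 = -276$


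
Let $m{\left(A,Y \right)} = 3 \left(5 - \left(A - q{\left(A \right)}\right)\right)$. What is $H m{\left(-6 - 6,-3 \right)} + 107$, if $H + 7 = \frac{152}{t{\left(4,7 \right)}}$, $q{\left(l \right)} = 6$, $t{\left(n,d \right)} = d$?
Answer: $\frac{7856}{7} \approx 1122.3$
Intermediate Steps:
$H = \frac{103}{7}$ ($H = -7 + \frac{152}{7} = \frac{103}{7} \approx 14.714$)
$m{\left(A,Y \right)} = 33 - 3 A$ ($m{\left(A,Y \right)} = 3 \left(5 - \left(-6 + A\right)\right) = 3 \left(11 - A\right) = 33 - 3 A$)
$H m{\left(-6 - 6,-3 \right)} + 107 = \frac{103 \left(33 - 3 \left(-6 - 6\right)\right)}{7} + 107 = \frac{103 \left(33 - -36\right)}{7} + 107 = \frac{103 \left(33 + 36\right)}{7} + 107 = \frac{103}{7} \cdot 69 + 107 = \frac{7107}{7} + 107 = \frac{7856}{7}$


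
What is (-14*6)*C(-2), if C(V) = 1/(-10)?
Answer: 42/5 ≈ 8.4000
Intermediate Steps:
C(V) = -1/10
(-14*6)*C(-2) = -14*6*(-1/10) = -84*(-1/10) = 42/5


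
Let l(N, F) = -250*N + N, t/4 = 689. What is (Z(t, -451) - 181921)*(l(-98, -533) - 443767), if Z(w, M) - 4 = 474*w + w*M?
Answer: 49706914085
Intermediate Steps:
t = 2756 (t = 4*689 = 2756)
Z(w, M) = 4 + 474*w + M*w (Z(w, M) = 4 + (474*w + w*M) = 4 + (474*w + M*w) = 4 + 474*w + M*w)
l(N, F) = -249*N
(Z(t, -451) - 181921)*(l(-98, -533) - 443767) = ((4 + 474*2756 - 451*2756) - 181921)*(-249*(-98) - 443767) = ((4 + 1306344 - 1242956) - 181921)*(24402 - 443767) = (63392 - 181921)*(-419365) = -118529*(-419365) = 49706914085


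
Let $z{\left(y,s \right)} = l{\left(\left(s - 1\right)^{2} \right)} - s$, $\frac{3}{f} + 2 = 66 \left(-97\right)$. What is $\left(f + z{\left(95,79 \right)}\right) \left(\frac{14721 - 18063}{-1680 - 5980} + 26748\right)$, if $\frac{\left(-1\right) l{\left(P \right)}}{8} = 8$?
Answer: $- \frac{18763590722205}{4905464} \approx -3.825 \cdot 10^{6}$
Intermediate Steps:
$l{\left(P \right)} = -64$ ($l{\left(P \right)} = \left(-8\right) 8 = -64$)
$f = - \frac{3}{6404}$ ($f = \frac{3}{-2 + 66 \left(-97\right)} = \frac{3}{-2 - 6402} = \frac{3}{-6404} = 3 \left(- \frac{1}{6404}\right) = - \frac{3}{6404} \approx -0.00046846$)
$z{\left(y,s \right)} = -64 - s$
$\left(f + z{\left(95,79 \right)}\right) \left(\frac{14721 - 18063}{-1680 - 5980} + 26748\right) = \left(- \frac{3}{6404} - 143\right) \left(\frac{14721 - 18063}{-1680 - 5980} + 26748\right) = \left(- \frac{3}{6404} - 143\right) \left(- \frac{3342}{-7660} + 26748\right) = \left(- \frac{3}{6404} - 143\right) \left(\left(-3342\right) \left(- \frac{1}{7660}\right) + 26748\right) = - \frac{915775 \left(\frac{1671}{3830} + 26748\right)}{6404} = \left(- \frac{915775}{6404}\right) \frac{102446511}{3830} = - \frac{18763590722205}{4905464}$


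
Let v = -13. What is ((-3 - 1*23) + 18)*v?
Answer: 104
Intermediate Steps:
((-3 - 1*23) + 18)*v = ((-3 - 1*23) + 18)*(-13) = ((-3 - 23) + 18)*(-13) = (-26 + 18)*(-13) = -8*(-13) = 104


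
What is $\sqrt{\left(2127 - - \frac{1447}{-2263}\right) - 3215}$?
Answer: $\frac{i \sqrt{5575106433}}{2263} \approx 32.995 i$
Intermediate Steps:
$\sqrt{\left(2127 - - \frac{1447}{-2263}\right) - 3215} = \sqrt{\left(2127 - \left(-1447\right) \left(- \frac{1}{2263}\right)\right) - 3215} = \sqrt{\left(2127 - \frac{1447}{2263}\right) - 3215} = \sqrt{\frac{4811954}{2263} - 3215} = \sqrt{- \frac{2463591}{2263}} = \frac{i \sqrt{5575106433}}{2263}$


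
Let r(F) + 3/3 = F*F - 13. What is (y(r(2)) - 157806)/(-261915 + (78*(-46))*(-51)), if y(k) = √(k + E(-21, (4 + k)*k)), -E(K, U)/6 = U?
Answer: 52602/26309 - I*√370/78927 ≈ 1.9994 - 0.00024371*I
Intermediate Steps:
E(K, U) = -6*U
r(F) = -14 + F² (r(F) = -1 + (F*F - 13) = -1 + (F² - 13) = -1 + (-13 + F²) = -14 + F²)
y(k) = √(k - 6*k*(4 + k)) (y(k) = √(k - 6*(4 + k)*k) = √(k - 6*k*(4 + k)))
(y(r(2)) - 157806)/(-261915 + (78*(-46))*(-51)) = (√((-14 + 2²)*(-23 - 6*(-14 + 2²))) - 157806)/(-261915 + (78*(-46))*(-51)) = (√((-14 + 4)*(-23 - 6*(-14 + 4))) - 157806)/(-261915 - 3588*(-51)) = (√(-10*(-23 - 6*(-10))) - 157806)/(-261915 + 182988) = (√(-10*(-23 + 60)) - 157806)/(-78927) = (√(-10*37) - 157806)*(-1/78927) = (√(-370) - 157806)*(-1/78927) = (I*√370 - 157806)*(-1/78927) = (-157806 + I*√370)*(-1/78927) = 52602/26309 - I*√370/78927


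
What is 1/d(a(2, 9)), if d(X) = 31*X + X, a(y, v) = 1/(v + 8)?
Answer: 17/32 ≈ 0.53125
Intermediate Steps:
a(y, v) = 1/(8 + v)
d(X) = 32*X
1/d(a(2, 9)) = 1/(32/(8 + 9)) = 1/(32/17) = 17/32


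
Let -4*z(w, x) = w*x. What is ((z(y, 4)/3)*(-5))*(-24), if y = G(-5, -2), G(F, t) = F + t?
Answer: 280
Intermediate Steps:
y = -7 (y = -5 - 2 = -7)
z(w, x) = -w*x/4
((z(y, 4)/3)*(-5))*(-24) = ((-¼*(-7)*4/3)*(-5))*(-24) = ((7*(⅓))*(-5))*(-24) = ((7/3)*(-5))*(-24) = -35/3*(-24) = 280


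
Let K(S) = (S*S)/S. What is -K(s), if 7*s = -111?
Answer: 111/7 ≈ 15.857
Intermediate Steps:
s = -111/7 (s = (⅐)*(-111) = -111/7 ≈ -15.857)
K(S) = S (K(S) = S²/S = S)
-K(s) = -1*(-111/7) = 111/7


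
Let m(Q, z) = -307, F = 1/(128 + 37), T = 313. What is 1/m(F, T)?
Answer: -1/307 ≈ -0.0032573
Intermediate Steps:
F = 1/165 ≈ 0.0060606
1/m(F, T) = 1/(-307) = -1/307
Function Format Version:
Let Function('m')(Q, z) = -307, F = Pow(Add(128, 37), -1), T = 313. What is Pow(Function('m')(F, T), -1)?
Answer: Rational(-1, 307) ≈ -0.0032573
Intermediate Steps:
F = Rational(1, 165) (F = Pow(165, -1) = Rational(1, 165) ≈ 0.0060606)
Pow(Function('m')(F, T), -1) = Pow(-307, -1) = Rational(-1, 307)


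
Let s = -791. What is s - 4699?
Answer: -5490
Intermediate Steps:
s - 4699 = -791 - 4699 = -5490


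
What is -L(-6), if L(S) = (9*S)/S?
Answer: -9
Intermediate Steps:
L(S) = 9
-L(-6) = -1*9 = -9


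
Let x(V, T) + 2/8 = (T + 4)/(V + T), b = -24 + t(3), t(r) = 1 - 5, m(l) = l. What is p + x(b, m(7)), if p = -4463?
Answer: -374957/84 ≈ -4463.8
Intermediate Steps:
t(r) = -4
b = -28 (b = -24 - 4 = -28)
x(V, T) = -¼ + (4 + T)/(T + V) (x(V, T) = -¼ + (T + 4)/(V + T) = -¼ + (4 + T)/(T + V))
p + x(b, m(7)) = -4463 + (16 - 1*(-28) + 3*7)/(4*(7 - 28)) = -4463 + (¼)*(16 + 28 + 21)/(-21) = -4463 + (¼)*(-1/21)*65 = -4463 - 65/84 = -374957/84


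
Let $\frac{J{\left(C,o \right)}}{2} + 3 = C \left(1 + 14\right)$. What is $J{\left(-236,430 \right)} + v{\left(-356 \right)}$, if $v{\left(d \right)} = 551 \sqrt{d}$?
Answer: $-7086 + 1102 i \sqrt{89} \approx -7086.0 + 10396.0 i$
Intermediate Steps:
$J{\left(C,o \right)} = -6 + 30 C$ ($J{\left(C,o \right)} = -6 + 2 C \left(1 + 14\right) = -6 + 2 C 15 = -6 + 2 \cdot 15 C = -6 + 30 C$)
$J{\left(-236,430 \right)} + v{\left(-356 \right)} = \left(-6 + 30 \left(-236\right)\right) + 551 \sqrt{-356} = \left(-6 - 7080\right) + 551 \cdot 2 i \sqrt{89} = -7086 + 1102 i \sqrt{89}$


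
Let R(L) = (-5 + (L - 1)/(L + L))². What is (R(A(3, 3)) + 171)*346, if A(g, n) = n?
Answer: 600310/9 ≈ 66701.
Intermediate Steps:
R(L) = (-5 + (-1 + L)/(2*L))² (R(L) = (-5 + (-1 + L)/((2*L)))² = (-5 + (-1 + L)*(1/(2*L)))² = (-5 + (-1 + L)/(2*L))²)
(R(A(3, 3)) + 171)*346 = ((¼)*(1 + 9*3)²/3² + 171)*346 = ((¼)*(⅑)*(1 + 27)² + 171)*346 = ((¼)*(⅑)*28² + 171)*346 = ((¼)*(⅑)*784 + 171)*346 = (196/9 + 171)*346 = (1735/9)*346 = 600310/9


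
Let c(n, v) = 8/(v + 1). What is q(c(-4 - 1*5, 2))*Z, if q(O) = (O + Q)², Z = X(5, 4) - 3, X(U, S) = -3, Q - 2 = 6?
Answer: -2048/3 ≈ -682.67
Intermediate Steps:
Q = 8 (Q = 2 + 6 = 8)
Z = -6 (Z = -3 - 3 = -6)
c(n, v) = 8/(1 + v)
q(O) = (8 + O)² (q(O) = (O + 8)² = (8 + O)²)
q(c(-4 - 1*5, 2))*Z = (8 + 8/(1 + 2))²*(-6) = (8 + 8/3)²*(-6) = (32/3)²*(-6) = (1024/9)*(-6) = -2048/3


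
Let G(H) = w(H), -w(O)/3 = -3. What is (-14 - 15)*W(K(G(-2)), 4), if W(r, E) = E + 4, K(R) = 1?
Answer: -232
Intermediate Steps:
w(O) = 9 (w(O) = -3*(-3) = 9)
G(H) = 9
W(r, E) = 4 + E
(-14 - 15)*W(K(G(-2)), 4) = (-14 - 15)*(4 + 4) = -29*8 = -232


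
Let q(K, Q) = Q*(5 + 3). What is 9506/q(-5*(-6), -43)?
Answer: -4753/172 ≈ -27.634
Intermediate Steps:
q(K, Q) = 8*Q (q(K, Q) = Q*8 = 8*Q)
9506/q(-5*(-6), -43) = 9506/((8*(-43))) = 9506/(-344) = 9506*(-1/344) = -4753/172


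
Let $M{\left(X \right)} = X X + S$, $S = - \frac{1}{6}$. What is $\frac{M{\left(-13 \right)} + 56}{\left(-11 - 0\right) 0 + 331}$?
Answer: $\frac{1349}{1986} \approx 0.67925$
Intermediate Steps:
$S = - \frac{1}{6}$ ($S = \left(-1\right) \frac{1}{6} = - \frac{1}{6} \approx -0.16667$)
$M{\left(X \right)} = - \frac{1}{6} + X^{2}$ ($M{\left(X \right)} = X X - \frac{1}{6} = X^{2} - \frac{1}{6} = - \frac{1}{6} + X^{2}$)
$\frac{M{\left(-13 \right)} + 56}{\left(-11 - 0\right) 0 + 331} = \frac{\left(- \frac{1}{6} + \left(-13\right)^{2}\right) + 56}{\left(-11 - 0\right) 0 + 331} = \frac{\left(- \frac{1}{6} + 169\right) + 56}{\left(-11 + \left(-4 + 4\right)\right) 0 + 331} = \frac{\frac{1013}{6} + 56}{\left(-11 + 0\right) 0 + 331} = \frac{1349}{6 \left(\left(-11\right) 0 + 331\right)} = \frac{1349}{6 \left(0 + 331\right)} = \frac{1349}{6 \cdot 331} = \frac{1349}{6} \cdot \frac{1}{331} = \frac{1349}{1986}$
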